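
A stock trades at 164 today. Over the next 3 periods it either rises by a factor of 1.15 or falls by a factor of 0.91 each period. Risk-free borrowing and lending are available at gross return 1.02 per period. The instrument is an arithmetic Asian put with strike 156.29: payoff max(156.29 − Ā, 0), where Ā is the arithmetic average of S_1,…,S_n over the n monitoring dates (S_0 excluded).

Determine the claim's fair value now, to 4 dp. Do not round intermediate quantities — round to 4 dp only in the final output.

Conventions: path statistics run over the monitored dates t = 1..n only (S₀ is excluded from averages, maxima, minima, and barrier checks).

Risk-neutral up-probability p* = (R−d)/(u−d) = (1.02−0.91)/(1.15−0.91) = 0.4583; the claim prices as the p*-weighted sum of path payoffs discounted by R^3.
Enumerate all 2^3 = 8 price paths (U = up ×1.15, D = down ×0.91); each path with k up-moves has probability p*^k·(1−p*)^(3−k).
DDD: Ā=136.2113, payoff=20.0787, prob=0.158927
UDD: Ā=172.1352, payoff=0.0000, prob=0.134476
DUD: Ā=159.0152, payoff=0.0000, prob=0.134476
UUD: Ā=200.9533, payoff=0.0000, prob=0.113788
DDU: Ā=147.0760, payoff=9.2140, prob=0.134476
UDU: Ā=185.8653, payoff=0.0000, prob=0.113788
DUU: Ā=172.7453, payoff=0.0000, prob=0.113788
UUU: Ā=218.3045, payoff=0.0000, prob=0.096282
Price = Σ prob·payoff / R^3 = 4.430092 / 1.061208 = 4.1746

price = 4.1746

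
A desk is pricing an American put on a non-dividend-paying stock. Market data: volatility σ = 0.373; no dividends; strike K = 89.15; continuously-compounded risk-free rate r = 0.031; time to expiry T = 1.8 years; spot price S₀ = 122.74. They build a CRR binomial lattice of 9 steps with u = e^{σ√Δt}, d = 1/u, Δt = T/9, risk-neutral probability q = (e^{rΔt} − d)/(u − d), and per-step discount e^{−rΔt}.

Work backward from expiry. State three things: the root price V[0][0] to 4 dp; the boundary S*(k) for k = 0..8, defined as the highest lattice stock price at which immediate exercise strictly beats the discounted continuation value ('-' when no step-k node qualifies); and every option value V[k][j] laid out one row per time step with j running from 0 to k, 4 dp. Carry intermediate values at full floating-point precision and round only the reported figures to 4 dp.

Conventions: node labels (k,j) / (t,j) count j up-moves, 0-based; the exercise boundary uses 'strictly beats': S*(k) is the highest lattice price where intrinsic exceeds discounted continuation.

price = 7.0595
boundary = - - - - - 53.3042 45.1145 53.3042 62.9805
tree:
7.0595
10.3461 3.5473
14.7975 5.5994 1.3432
20.5723 8.6575 2.3188 0.2907
27.6741 13.0522 3.9508 0.5593 0.0000
35.8458 19.0735 6.6192 1.0760 0.0000 0.0000
44.0355 26.8024 10.8462 2.0699 0.0000 0.0000 0.0000
50.9669 35.8458 17.2344 3.9820 0.0000 0.0000 0.0000 0.0000
56.8333 44.0355 26.1695 7.6603 0.0000 0.0000 0.0000 0.0000 0.0000
61.7985 50.9669 35.8458 14.7366 0.0000 0.0000 0.0000 0.0000 0.0000 0.0000

params: Δt=0.20000 u=1.18153 d=0.84636 q=0.47695 e^(-rΔt)=0.99382
t_9 payoffs: 61.7985 50.9669 35.8458 14.7366 0.0000 0.0000 0.0000 0.0000 0.0000 0.0000
t_8: node(8,0) S=32.3167 payoff=56.8333 vs cont=56.2823 → 56.8333 [stop]  node(8,1) S=45.1145 payoff=44.0355 vs cont=43.4845 → 44.0355 [stop]  node(8,2) S=62.9805 payoff=26.1695 vs cont=25.6185 → 26.1695 [stop]  node(8,3) S=87.9217 payoff=1.2283 vs cont=7.6603 → 7.6603 [wait]  node(8,4) S=122.7400 payoff=0.0000 vs cont=0.0000 → 0.0000 [wait]  node(8,5) S=171.3468 payoff=0.0000 vs cont=0.0000 → 0.0000 [wait]  node(8,6) S=239.2026 payoff=0.0000 vs cont=0.0000 → 0.0000 [wait]  node(8,7) S=333.9303 payoff=0.0000 vs cont=0.0000 → 0.0000 [wait]  node(8,8) S=466.1715 payoff=0.0000 vs cont=0.0000 → 0.0000 [wait]  ⇒ S*(8)=62.9805
t_7: node(7,0) S=38.1831 payoff=50.9669 vs cont=50.4159 → 50.9669 [stop]  node(7,1) S=53.3042 payoff=35.8458 vs cont=35.2948 → 35.8458 [stop]  node(7,2) S=74.4134 payoff=14.7366 vs cont=17.2344 → 17.2344 [wait]  node(7,3) S=103.8822 payoff=0.0000 vs cont=3.9820 → 3.9820 [wait]  node(7,4) S=145.0211 payoff=0.0000 vs cont=0.0000 → 0.0000 [wait]  node(7,5) S=202.4515 payoff=0.0000 vs cont=0.0000 → 0.0000 [wait]  node(7,6) S=282.6252 payoff=0.0000 vs cont=0.0000 → 0.0000 [wait]  node(7,7) S=394.5489 payoff=0.0000 vs cont=0.0000 → 0.0000 [wait]  ⇒ S*(7)=53.3042
t_6: node(6,0) S=45.1145 payoff=44.0355 vs cont=43.4845 → 44.0355 [stop]  node(6,1) S=62.9805 payoff=26.1695 vs cont=26.8024 → 26.8024 [wait]  node(6,2) S=87.9217 payoff=1.2283 vs cont=10.8462 → 10.8462 [wait]  node(6,3) S=122.7400 payoff=0.0000 vs cont=2.0699 → 2.0699 [wait]  node(6,4) S=171.3468 payoff=0.0000 vs cont=0.0000 → 0.0000 [wait]  node(6,5) S=239.2026 payoff=0.0000 vs cont=0.0000 → 0.0000 [wait]  node(6,6) S=333.9303 payoff=0.0000 vs cont=0.0000 → 0.0000 [wait]  ⇒ S*(6)=45.1145
t_5: node(5,0) S=53.3042 payoff=35.8458 vs cont=35.5948 → 35.8458 [stop]  node(5,1) S=74.4134 payoff=14.7366 vs cont=19.0735 → 19.0735 [wait]  node(5,2) S=103.8822 payoff=0.0000 vs cont=6.6192 → 6.6192 [wait]  node(5,3) S=145.0211 payoff=0.0000 vs cont=1.0760 → 1.0760 [wait]  node(5,4) S=202.4515 payoff=0.0000 vs cont=0.0000 → 0.0000 [wait]  node(5,5) S=282.6252 payoff=0.0000 vs cont=0.0000 → 0.0000 [wait]  ⇒ S*(5)=53.3042
t_4: node(4,0) S=62.9805 payoff=26.1695 vs cont=27.6741 → 27.6741 [wait]  node(4,1) S=87.9217 payoff=1.2283 vs cont=13.0522 → 13.0522 [wait]  node(4,2) S=122.7400 payoff=0.0000 vs cont=3.9508 → 3.9508 [wait]  node(4,3) S=171.3468 payoff=0.0000 vs cont=0.5593 → 0.5593 [wait]  node(4,4) S=239.2026 payoff=0.0000 vs cont=0.0000 → 0.0000 [wait]  ⇒ S*(4)=-
t_3: node(3,0) S=74.4134 payoff=14.7366 vs cont=20.5723 → 20.5723 [wait]  node(3,1) S=103.8822 payoff=0.0000 vs cont=8.6575 → 8.6575 [wait]  node(3,2) S=145.0211 payoff=0.0000 vs cont=2.3188 → 2.3188 [wait]  node(3,3) S=202.4515 payoff=0.0000 vs cont=0.2907 → 0.2907 [wait]  ⇒ S*(3)=-
t_2: node(2,0) S=87.9217 payoff=1.2283 vs cont=14.7975 → 14.7975 [wait]  node(2,1) S=122.7400 payoff=0.0000 vs cont=5.5994 → 5.5994 [wait]  node(2,2) S=171.3468 payoff=0.0000 vs cont=1.3432 → 1.3432 [wait]  ⇒ S*(2)=-
t_1: node(1,0) S=103.8822 payoff=0.0000 vs cont=10.3461 → 10.3461 [wait]  node(1,1) S=145.0211 payoff=0.0000 vs cont=3.5473 → 3.5473 [wait]  ⇒ S*(1)=-
t_0: node(0,0) S=122.7400 payoff=0.0000 vs cont=7.0595 → 7.0595 [wait]  ⇒ S*(0)=-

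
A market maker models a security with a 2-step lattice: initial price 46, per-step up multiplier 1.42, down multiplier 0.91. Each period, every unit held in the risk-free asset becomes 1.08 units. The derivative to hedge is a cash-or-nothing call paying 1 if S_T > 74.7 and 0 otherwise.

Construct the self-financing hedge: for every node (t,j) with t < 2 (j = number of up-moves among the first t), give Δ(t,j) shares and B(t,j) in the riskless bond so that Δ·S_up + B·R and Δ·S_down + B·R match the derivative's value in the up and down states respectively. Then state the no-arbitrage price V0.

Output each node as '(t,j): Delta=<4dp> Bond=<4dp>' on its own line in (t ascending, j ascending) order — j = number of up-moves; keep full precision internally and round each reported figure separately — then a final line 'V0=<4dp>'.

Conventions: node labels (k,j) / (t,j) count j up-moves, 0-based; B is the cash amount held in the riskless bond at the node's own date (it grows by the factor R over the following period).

Arbitrage-free pricing uses the up-move probability p* = (R−d)/(u−d) = 0.3333, discounting each step at R = 1.08.
At maturity the claim pays: V(2,0)=0.0000, V(2,1)=0.0000, V(2,2)=1.0000
  t=1,j=0: stock 41.8600 → up 59.4412 (V=0.0000), down 38.0926 (V=0.0000). Price 0.0000; hedge Δ=0.0000, bond B=0.0000.
  t=1,j=1: stock 65.3200 → up 92.7544 (V=1.0000), down 59.4412 (V=0.0000). Price 0.3086; hedge Δ=0.0300, bond B=-1.6521.
  t=0,j=0: stock 46.0000 → up 65.3200 (V=0.3086), down 41.8600 (V=0.0000). Price 0.0953; hedge Δ=0.0132, bond B=-0.5099.
As a check, the time-0 holding Δ(0,0)·S0 + B(0,0) comes to 0.0953 — exactly V0.

(0,0): Delta=0.0132 Bond=-0.5099
(1,0): Delta=0.0000 Bond=0.0000
(1,1): Delta=0.0300 Bond=-1.6521
V0=0.0953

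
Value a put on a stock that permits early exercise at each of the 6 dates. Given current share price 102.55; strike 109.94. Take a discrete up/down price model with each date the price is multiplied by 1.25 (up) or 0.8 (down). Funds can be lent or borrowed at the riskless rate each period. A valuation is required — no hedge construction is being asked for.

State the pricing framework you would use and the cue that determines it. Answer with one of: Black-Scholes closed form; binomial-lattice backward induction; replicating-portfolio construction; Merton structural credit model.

framework: binomial-lattice backward induction

Key observation: the defining feature is the embedded early-exercise option across 6 discrete dates on the spot-102.55 tree; pricing the strike-109.94 put means working backward with an exercise test at every node.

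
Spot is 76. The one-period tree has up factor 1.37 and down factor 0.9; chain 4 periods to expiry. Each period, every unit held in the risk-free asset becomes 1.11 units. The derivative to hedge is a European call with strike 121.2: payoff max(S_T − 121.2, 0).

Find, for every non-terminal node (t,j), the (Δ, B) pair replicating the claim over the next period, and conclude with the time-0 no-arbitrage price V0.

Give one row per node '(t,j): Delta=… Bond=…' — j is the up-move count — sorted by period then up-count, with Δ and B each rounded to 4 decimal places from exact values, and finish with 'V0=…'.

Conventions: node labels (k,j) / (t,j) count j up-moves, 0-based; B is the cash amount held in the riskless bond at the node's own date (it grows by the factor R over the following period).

(0,0): Delta=0.5386 Bond=-29.9736
(1,0): Delta=0.2756 Bond=-15.2845
(1,1): Delta=0.7524 Bond=-55.5393
(2,0): Delta=0.0000 Bond=0.0000
(2,1): Delta=0.4998 Bond=-37.9711
(2,2): Delta=0.9579 Bond=-90.9638
(3,0): Delta=0.0000 Bond=0.0000
(3,1): Delta=0.0000 Bond=0.0000
(3,2): Delta=0.9062 Bond=-94.3310
(3,3): Delta=1.0000 Bond=-109.1892
V0=10.9565

Risk-neutral probability p* = (R−d)/(u−d) = (1.11−0.9)/(1.37−0.9) = 0.4468.
Expiry values: V(4,0)=0.0000, V(4,1)=0.0000, V(4,2)=0.0000, V(4,3)=54.6805, V(4,4)=146.5293
(3,0): S=55.4040. Δ = (V_up−V_dn)/(S_up−S_dn) = (0.0000−0.0000)/(75.9035−49.8636) = 0.0000. V = [p*·0.0000 + (1−p*)·0.0000]/1.11 = 0.0000. B = V − Δ·S = 0.0000.
(3,1): S=84.3372. Δ = (V_up−V_dn)/(S_up−S_dn) = (0.0000−0.0000)/(115.5420−75.9035) = 0.0000. V = [p*·0.0000 + (1−p*)·0.0000]/1.11 = 0.0000. B = V − Δ·S = 0.0000.
(3,2): S=128.3800. Δ = (V_up−V_dn)/(S_up−S_dn) = (54.6805−0.0000)/(175.8805−115.5420) = 0.9062. V = [p*·54.6805 + (1−p*)·0.0000]/1.11 = 22.0106. B = V − Δ·S = -94.3310.
(3,3): S=195.4228. Δ = (V_up−V_dn)/(S_up−S_dn) = (146.5293−54.6805)/(267.7293−175.8805) = 1.0000. V = [p*·146.5293 + (1−p*)·54.6805]/1.11 = 86.2336. B = V − Δ·S = -109.1892.
(2,0): S=61.5600. Δ = (V_up−V_dn)/(S_up−S_dn) = (0.0000−0.0000)/(84.3372−55.4040) = 0.0000. V = [p*·0.0000 + (1−p*)·0.0000]/1.11 = 0.0000. B = V − Δ·S = 0.0000.
(2,1): S=93.7080. Δ = (V_up−V_dn)/(S_up−S_dn) = (22.0106−0.0000)/(128.3800−84.3372) = 0.4998. V = [p*·22.0106 + (1−p*)·0.0000]/1.11 = 8.8599. B = V − Δ·S = -37.9711.
(2,2): S=142.6444. Δ = (V_up−V_dn)/(S_up−S_dn) = (86.2336−22.0106)/(195.4228−128.3800) = 0.9579. V = [p*·86.2336 + (1−p*)·22.0106]/1.11 = 45.6811. B = V − Δ·S = -90.9638.
(1,0): S=68.4000. Δ = (V_up−V_dn)/(S_up−S_dn) = (8.8599−0.0000)/(93.7080−61.5600) = 0.2756. V = [p*·8.8599 + (1−p*)·0.0000]/1.11 = 3.5664. B = V − Δ·S = -15.2845.
(1,1): S=104.1200. Δ = (V_up−V_dn)/(S_up−S_dn) = (45.6811−8.8599)/(142.6444−93.7080) = 0.7524. V = [p*·45.6811 + (1−p*)·8.8599]/1.11 = 22.8035. B = V − Δ·S = -55.5393.
(0,0): S=76.0000. Δ = (V_up−V_dn)/(S_up−S_dn) = (22.8035−3.5664)/(104.1200−68.4000) = 0.5386. V = [p*·22.8035 + (1−p*)·3.5664]/1.11 = 10.9565. B = V − Δ·S = -29.9736.
Sanity check at the root: Δ(0,0)·S0 + B(0,0) reproduces V0 = 10.9565.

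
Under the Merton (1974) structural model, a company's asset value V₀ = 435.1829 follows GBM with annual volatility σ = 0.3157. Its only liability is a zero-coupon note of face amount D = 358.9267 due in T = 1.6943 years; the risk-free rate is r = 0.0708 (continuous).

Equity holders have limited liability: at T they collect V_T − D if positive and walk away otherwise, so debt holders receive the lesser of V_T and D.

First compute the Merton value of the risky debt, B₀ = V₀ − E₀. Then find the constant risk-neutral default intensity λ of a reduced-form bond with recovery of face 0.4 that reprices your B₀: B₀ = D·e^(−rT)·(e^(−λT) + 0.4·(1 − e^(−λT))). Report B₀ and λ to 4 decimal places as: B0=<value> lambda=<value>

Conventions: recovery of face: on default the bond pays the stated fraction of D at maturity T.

Work the structural quantities from V₀ = 435.1829 against face 358.9267:
d₁ = [ln(V₀/D) + (r + σ²/2)T] / (σ√T)
   = [ln(435.1829/358.9267) + (0.0708 + 0.5·0.3157²)·1.6943] / (0.3157·√1.6943)
   = [0.192648 + 0.204389] / 0.410932 = 0.966187
d₂ = d₁ − σ√T = 0.966187 − 0.410932 = 0.555256
N(d₁) = 0.833025,  N(d₂) = 0.710640,  e^(−rT) = 0.886959
E₀ = V₀·N(d₁) − D·e^(−rT)·N(d₂)
   = 435.1829·0.833025 − 358.9267·0.886959·0.710640 = 136.283534
B₀ = V₀ − E₀ = 435.1829 − 136.283534 = 298.899366
e^(−λT) = (B₀·e^(rT)/D − 0.4)/(1 − 0.4) = (298.8994·1.127448/358.9267 − 0.4)/0.6 = 0.89815354
λ = −ln(0.89815354)/1.6943 = 0.063397

B0=298.8994 lambda=0.0634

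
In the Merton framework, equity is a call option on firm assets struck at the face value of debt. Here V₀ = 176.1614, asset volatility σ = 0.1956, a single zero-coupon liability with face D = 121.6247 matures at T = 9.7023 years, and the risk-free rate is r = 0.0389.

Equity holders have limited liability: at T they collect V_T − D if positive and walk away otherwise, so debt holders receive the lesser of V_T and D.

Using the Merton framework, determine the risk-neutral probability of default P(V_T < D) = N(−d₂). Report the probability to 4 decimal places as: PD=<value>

Apply the equity-as-call identities (strike 121.6247, horizon 9.7023 years):
d₁ = [ln(V₀/D) + (r + σ²/2)T] / (σ√T)
   = [ln(176.1614/121.6247) + (0.0389 + 0.5·0.1956²)·9.7023] / (0.1956·√9.7023)
   = [0.370461 + 0.563021] / 0.609265 = 1.532144
d₂ = d₁ − σ√T = 1.532144 − 0.609265 = 0.922879
risk-neutral PD = N(−d₂) = N(-0.922879) = 0.178035

PD=0.1780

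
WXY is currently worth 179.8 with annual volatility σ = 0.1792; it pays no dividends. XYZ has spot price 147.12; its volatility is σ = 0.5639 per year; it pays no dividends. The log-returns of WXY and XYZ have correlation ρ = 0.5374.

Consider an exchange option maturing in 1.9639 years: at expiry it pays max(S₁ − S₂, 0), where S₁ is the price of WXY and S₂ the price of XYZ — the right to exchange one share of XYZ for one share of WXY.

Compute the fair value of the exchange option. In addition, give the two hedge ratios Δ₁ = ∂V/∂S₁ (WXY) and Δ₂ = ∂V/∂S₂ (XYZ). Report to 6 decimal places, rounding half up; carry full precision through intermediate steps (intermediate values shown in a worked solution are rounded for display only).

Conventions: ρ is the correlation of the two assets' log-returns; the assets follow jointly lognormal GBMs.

σ_eff = √(σ₁² + σ₂² − 2ρσ₁σ₂) = √(0.1792² + 0.5639² − 2·0.5374·0.1792·0.5639) = 0.491413
d₁ = (ln(S₁/S₂) + (q₂ − q₁ + σ_eff²/2)T) / (σ_eff√T) = (ln(179.8/147.12) + (0.0 − 0.0 + 0.120743)·1.9639) / 0.688662 = 0.635615
d₂ = d₁ − σ_eff√T = 0.635615 − 0.688662 = -0.053046
N(d₁) = 0.737486,  N(d₂) = 0.478847
V = S₁·e^{−q₁T}·N(d₁) − S₂·e^{−q₂T}·N(d₂) = 132.600064 − 70.448043 = 62.152021
Key observation: no risk-free rate is needed — with the second asset as numeraire the exchange option is a call on the ratio S₁/S₂, and r cancels out of the value.
Δ₁ = e^{−q₁T}·N(d₁) = 0.737486;  Δ₂ = −e^{−q₂T}·N(d₂) = -0.478847

exchange price = 62.152021
Δ1 = 0.737486
Δ2 = -0.478847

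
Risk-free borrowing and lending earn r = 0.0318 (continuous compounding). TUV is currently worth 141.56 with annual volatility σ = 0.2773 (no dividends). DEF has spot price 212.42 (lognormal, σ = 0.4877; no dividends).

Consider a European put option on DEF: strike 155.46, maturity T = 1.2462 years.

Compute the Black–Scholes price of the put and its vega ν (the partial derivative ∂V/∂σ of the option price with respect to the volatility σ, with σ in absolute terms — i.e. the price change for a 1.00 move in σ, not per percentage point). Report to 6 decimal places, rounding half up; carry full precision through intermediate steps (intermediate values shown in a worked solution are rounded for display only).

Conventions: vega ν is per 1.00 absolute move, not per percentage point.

price = 14.860104
ν = 62.050252

σ√T = 0.4877·√1.2462 = 0.544436
d₁ = (ln(S/K) + (r+σ²/2)T) / (σ√T) = (ln(212.42/155.46) + (0.0318+0.4877²/2)·1.2462) / 0.544436 = (0.312177 + 0.187834) / 0.544436 = 0.918403
d₂ = d₁ − σ√T = 0.918403 − 0.544436 = 0.373967
e^{−rT} = 0.961146
N(−d₁) = 0.179204,  N(−d₂) = 0.354214
Put price V = K·e^{−rT}·N(−d₂) − S·N(−d₁) = 52.926624 − 38.066519 = 14.860104
φ(d₁) = (1/√(2π))·e^{−d₁²/2} = 0.261670
ν = S·φ(d₁)·√T = 62.050252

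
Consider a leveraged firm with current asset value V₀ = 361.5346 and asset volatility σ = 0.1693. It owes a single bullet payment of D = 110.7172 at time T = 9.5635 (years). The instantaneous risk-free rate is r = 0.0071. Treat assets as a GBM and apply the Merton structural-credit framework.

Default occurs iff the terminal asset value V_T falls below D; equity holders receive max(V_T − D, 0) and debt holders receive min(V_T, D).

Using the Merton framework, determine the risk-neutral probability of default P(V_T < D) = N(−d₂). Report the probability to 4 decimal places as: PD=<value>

With assets at 361.5346 and a single debt payment of 110.7172 at 9.5635 years:
d₁ = [ln(V₀/D) + (r + σ²/2)T] / (σ√T)
   = [ln(361.5346/110.7172) + (0.0071 + 0.5·0.1693²)·9.5635] / (0.1693·√9.5635)
   = [1.183379 + 0.204958] / 0.523559 = 2.651730
d₂ = d₁ − σ√T = 2.651730 − 0.523559 = 2.128171
risk-neutral PD = N(−d₂) = N(-2.128171) = 0.016661

PD=0.0167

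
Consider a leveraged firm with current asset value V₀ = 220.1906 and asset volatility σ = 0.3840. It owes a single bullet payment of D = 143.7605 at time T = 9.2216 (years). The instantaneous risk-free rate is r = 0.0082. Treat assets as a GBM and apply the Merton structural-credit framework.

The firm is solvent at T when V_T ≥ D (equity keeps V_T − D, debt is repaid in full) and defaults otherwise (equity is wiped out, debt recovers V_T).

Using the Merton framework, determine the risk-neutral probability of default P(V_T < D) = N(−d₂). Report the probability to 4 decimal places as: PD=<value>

PD=0.5606

Work the structural quantities from V₀ = 220.1906 against face 143.7605:
d₁ = [ln(V₀/D) + (r + σ²/2)T] / (σ√T)
   = [ln(220.1906/143.7605) + (0.0082 + 0.5·0.3840²)·9.2216] / (0.3840·√9.2216)
   = [0.426345 + 0.755507] / 1.166096 = 1.013512
d₂ = d₁ − σ√T = 1.013512 − 1.166096 = -0.152584
risk-neutral PD = N(−d₂) = N(0.152584) = 0.560637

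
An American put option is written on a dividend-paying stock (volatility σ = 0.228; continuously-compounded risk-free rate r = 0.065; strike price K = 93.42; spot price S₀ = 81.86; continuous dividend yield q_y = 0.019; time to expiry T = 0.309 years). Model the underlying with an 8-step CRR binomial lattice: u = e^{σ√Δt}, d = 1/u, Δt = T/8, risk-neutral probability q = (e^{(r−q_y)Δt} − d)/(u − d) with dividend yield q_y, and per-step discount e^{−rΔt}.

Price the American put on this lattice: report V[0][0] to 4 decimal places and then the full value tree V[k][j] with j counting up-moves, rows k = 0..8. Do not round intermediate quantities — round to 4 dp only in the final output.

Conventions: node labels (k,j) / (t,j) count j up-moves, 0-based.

price = 11.8443
tree:
11.8443
15.1471 8.7121
18.5771 11.6891 5.8792
21.8567 15.1471 8.4063 3.4670
24.9926 18.5771 11.5600 5.4012 1.6157
27.9911 21.8567 15.1471 8.0978 2.8229 0.4574
30.8582 24.9926 18.5771 11.5600 4.7933 0.9333 0.0000
33.5997 27.9911 21.8567 15.1471 7.8085 1.9042 0.0000 0.0000
36.2211 30.8582 24.9926 18.5771 11.5600 3.8850 0.0000 0.0000 0.0000

Δt=0.03862  u=1.04583  d=0.95618  q=0.50864  discount=0.99749
step 8 (expiry): payoffs max(K−S,0) = 36.2211 30.8582 24.9926 18.5771 11.5600 3.8850 0.0000 0.0000 0.0000
k=7: (k=7,j=0): S=59.8203, K−S=33.5997, hold=33.4094 ⇒ V=33.5997 exercise | (k=7,j=1): S=65.4289, K−S=27.9911, hold=27.8049 ⇒ V=27.9911 exercise | (k=7,j=2): S=71.5633, K−S=21.8567, hold=21.6750 ⇒ V=21.8567 exercise | (k=7,j=3): S=78.2729, K−S=15.1471, hold=14.9703 ⇒ V=15.1471 exercise | (k=7,j=4): S=85.6115, K−S=7.8085, hold=7.6370 ⇒ V=7.8085 exercise | (k=7,j=5): S=93.6382, K−S=0.0000, hold=1.9042 ⇒ V=1.9042 continue | (k=7,j=6): S=102.4175, K−S=0.0000, hold=0.0000 ⇒ V=0.0000 continue | (k=7,j=7): S=112.0199, K−S=0.0000, hold=0.0000 ⇒ V=0.0000 continue
k=6: (k=6,j=0): S=62.5618, K−S=30.8582, hold=30.6699 ⇒ V=30.8582 exercise | (k=6,j=1): S=68.4274, K−S=24.9926, hold=24.8086 ⇒ V=24.9926 exercise | (k=6,j=2): S=74.8429, K−S=18.5771, hold=18.3977 ⇒ V=18.5771 exercise | (k=6,j=3): S=81.8600, K−S=11.5600, hold=11.3858 ⇒ V=11.5600 exercise | (k=6,j=4): S=89.5350, K−S=3.8850, hold=4.7933 ⇒ V=4.7933 continue | (k=6,j=5): S=97.9295, K−S=0.0000, hold=0.9333 ⇒ V=0.9333 continue | (k=6,j=6): S=107.1111, K−S=0.0000, hold=0.0000 ⇒ V=0.0000 continue
k=5: (k=5,j=0): S=65.4289, K−S=27.9911, hold=27.8049 ⇒ V=27.9911 exercise | (k=5,j=1): S=71.5633, K−S=21.8567, hold=21.6750 ⇒ V=21.8567 exercise | (k=5,j=2): S=78.2729, K−S=15.1471, hold=14.9703 ⇒ V=15.1471 exercise | (k=5,j=3): S=85.6115, K−S=7.8085, hold=8.0978 ⇒ V=8.0978 continue | (k=5,j=4): S=93.6382, K−S=0.0000, hold=2.8229 ⇒ V=2.8229 continue | (k=5,j=5): S=102.4175, K−S=0.0000, hold=0.4574 ⇒ V=0.4574 continue
k=4: (k=4,j=0): S=68.4274, K−S=24.9926, hold=24.8086 ⇒ V=24.9926 exercise | (k=4,j=1): S=74.8429, K−S=18.5771, hold=18.3977 ⇒ V=18.5771 exercise | (k=4,j=2): S=81.8600, K−S=11.5600, hold=11.5326 ⇒ V=11.5600 exercise | (k=4,j=3): S=89.5350, K−S=3.8850, hold=5.4012 ⇒ V=5.4012 continue | (k=4,j=4): S=97.9295, K−S=0.0000, hold=1.6157 ⇒ V=1.6157 continue
k=3: (k=3,j=0): S=71.5633, K−S=21.8567, hold=21.6750 ⇒ V=21.8567 exercise | (k=3,j=1): S=78.2729, K−S=15.1471, hold=14.9703 ⇒ V=15.1471 exercise | (k=3,j=2): S=85.6115, K−S=7.8085, hold=8.4063 ⇒ V=8.4063 continue | (k=3,j=3): S=93.6382, K−S=0.0000, hold=3.4670 ⇒ V=3.4670 continue
k=2: (k=2,j=0): S=74.8429, K−S=18.5771, hold=18.3977 ⇒ V=18.5771 exercise | (k=2,j=1): S=81.8600, K−S=11.5600, hold=11.6891 ⇒ V=11.6891 continue | (k=2,j=2): S=89.5350, K−S=3.8850, hold=5.8792 ⇒ V=5.8792 continue
k=1: (k=1,j=0): S=78.2729, K−S=15.1471, hold=15.0358 ⇒ V=15.1471 exercise | (k=1,j=1): S=85.6115, K−S=7.8085, hold=8.7121 ⇒ V=8.7121 continue
k=0: (k=0,j=0): S=81.8600, K−S=11.5600, hold=11.8443 ⇒ V=11.8443 continue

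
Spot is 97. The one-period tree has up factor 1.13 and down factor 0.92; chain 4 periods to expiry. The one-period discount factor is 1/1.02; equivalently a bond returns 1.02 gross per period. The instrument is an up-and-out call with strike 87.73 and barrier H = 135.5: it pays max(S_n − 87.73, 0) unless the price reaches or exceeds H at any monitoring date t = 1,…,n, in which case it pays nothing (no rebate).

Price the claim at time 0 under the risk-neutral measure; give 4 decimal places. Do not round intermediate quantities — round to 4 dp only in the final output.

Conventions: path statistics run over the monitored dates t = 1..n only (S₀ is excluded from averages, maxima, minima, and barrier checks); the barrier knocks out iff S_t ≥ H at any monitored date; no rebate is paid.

price = 12.3314

No-arbitrage gives p* = (R−d)/(u−d) = 0.4762: enumerate every path, weight its payoff by its p*-probability, and discount by R^4.
Enumerate all 2^4 = 16 price paths (U = up ×1.13, D = down ×0.92); each path with k up-moves has probability p*^k·(1−p*)^(4−k).
DDDD: M=89.2400, payoff=0.0000, prob=0.075282
UDDD: M=109.6100, payoff=0.0000, prob=0.068439
DUDD: M=100.8412, payoff=0.0000, prob=0.068439
UUDD: M=123.8593, payoff=17.1045, prob=0.062217
DDUD: M=92.7739, payoff=0.0000, prob=0.068439
UDUD: M=113.9506, payoff=17.1045, prob=0.062217
DUUD: M=113.9506, payoff=17.1045, prob=0.062217
UUUD: M=139.9610, payoff=0.0000, prob=0.056561
DDDU: M=89.2400, payoff=0.0000, prob=0.068439
UDDU: M=109.6100, payoff=17.1045, prob=0.062217
DUDU: M=104.8345, payoff=17.1045, prob=0.062217
UUDU: M=128.7641, payoff=41.0341, prob=0.056561
DDUU: M=104.8345, payoff=17.1045, prob=0.062217
UDUU: M=128.7641, payoff=41.0341, prob=0.056561
DUUU: M=128.7641, payoff=41.0341, prob=0.056561
UUUU: M=158.1559, payoff=0.0000, prob=0.051419
Price = Σ prob·payoff / R^4 = 13.347904 / 1.082432 = 12.3314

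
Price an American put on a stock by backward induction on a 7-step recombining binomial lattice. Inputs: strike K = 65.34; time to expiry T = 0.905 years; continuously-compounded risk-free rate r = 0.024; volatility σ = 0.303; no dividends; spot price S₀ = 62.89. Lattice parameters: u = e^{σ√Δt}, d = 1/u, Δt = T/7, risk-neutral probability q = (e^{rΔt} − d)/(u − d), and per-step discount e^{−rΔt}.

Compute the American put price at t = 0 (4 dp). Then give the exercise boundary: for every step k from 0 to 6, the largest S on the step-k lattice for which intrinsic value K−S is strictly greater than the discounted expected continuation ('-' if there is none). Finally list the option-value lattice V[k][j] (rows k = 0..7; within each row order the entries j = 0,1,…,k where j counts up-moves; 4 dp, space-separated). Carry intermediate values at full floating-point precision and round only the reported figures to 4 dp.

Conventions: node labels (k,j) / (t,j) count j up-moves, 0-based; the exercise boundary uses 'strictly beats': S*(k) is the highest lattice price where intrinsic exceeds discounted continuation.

params: Δt=0.12929 u=1.11510 d=0.89678 q=0.48702 e^(-rΔt)=0.99690
t_7 payoffs: 36.0058 28.8642 19.9839 8.9417 0.0000 0.0000 0.0000 0.0000
t_6: node(6,0) S=32.7107 payoff=32.6293 vs cont=32.4269 → 32.6293 [stop]  node(6,1) S=40.6743 payoff=24.6657 vs cont=24.4633 → 24.6657 [stop]  node(6,2) S=50.5767 payoff=14.7633 vs cont=14.5608 → 14.7633 [stop]  node(6,3) S=62.8900 payoff=2.4500 vs cont=4.5727 → 4.5727 [wait]  node(6,4) S=78.2010 payoff=0.0000 vs cont=0.0000 → 0.0000 [wait]  node(6,5) S=97.2396 payoff=0.0000 vs cont=0.0000 → 0.0000 [wait]  node(6,6) S=120.9132 payoff=0.0000 vs cont=0.0000 → 0.0000 [wait]  ⇒ S*(6)=50.5767
t_5: node(5,0) S=36.4758 payoff=28.8642 vs cont=28.6618 → 28.8642 [stop]  node(5,1) S=45.3561 payoff=19.9839 vs cont=19.7815 → 19.9839 [stop]  node(5,2) S=56.3983 payoff=8.9417 vs cont=9.7698 → 9.7698 [wait]  node(5,3) S=70.1289 payoff=0.0000 vs cont=2.3384 → 2.3384 [wait]  node(5,4) S=87.2023 payoff=0.0000 vs cont=0.0000 → 0.0000 [wait]  node(5,5) S=108.4322 payoff=0.0000 vs cont=0.0000 → 0.0000 [wait]  ⇒ S*(5)=45.3561
t_4: node(4,0) S=40.6743 payoff=24.6657 vs cont=24.4633 → 24.6657 [stop]  node(4,1) S=50.5767 payoff=14.7633 vs cont=14.9629 → 14.9629 [wait]  node(4,2) S=62.8900 payoff=2.4500 vs cont=6.1315 → 6.1315 [wait]  node(4,3) S=78.2010 payoff=0.0000 vs cont=1.1958 → 1.1958 [wait]  node(4,4) S=97.2396 payoff=0.0000 vs cont=0.0000 → 0.0000 [wait]  ⇒ S*(4)=40.6743
t_3: node(3,0) S=45.3561 payoff=19.9839 vs cont=19.8784 → 19.9839 [stop]  node(3,1) S=56.3983 payoff=8.9417 vs cont=10.6288 → 10.6288 [wait]  node(3,2) S=70.1289 payoff=0.0000 vs cont=3.7162 → 3.7162 [wait]  node(3,3) S=87.2023 payoff=0.0000 vs cont=0.6115 → 0.6115 [wait]  ⇒ S*(3)=45.3561
t_2: node(2,0) S=50.5767 payoff=14.7633 vs cont=15.3799 → 15.3799 [wait]  node(2,1) S=62.8900 payoff=2.4500 vs cont=7.2397 → 7.2397 [wait]  node(2,2) S=78.2010 payoff=0.0000 vs cont=2.1973 → 2.1973 [wait]  ⇒ S*(2)=-
t_1: node(1,0) S=56.3983 payoff=8.9417 vs cont=11.3801 → 11.3801 [wait]  node(1,1) S=70.1289 payoff=0.0000 vs cont=4.7691 → 4.7691 [wait]  ⇒ S*(1)=-
t_0: node(0,0) S=62.8900 payoff=2.4500 vs cont=8.1351 → 8.1351 [wait]  ⇒ S*(0)=-

price = 8.1351
boundary = - - - 45.3561 40.6743 45.3561 50.5767
tree:
8.1351
11.3801 4.7691
15.3799 7.2397 2.1973
19.9839 10.6288 3.7162 0.6115
24.6657 14.9629 6.1315 1.1958 0.0000
28.8642 19.9839 9.7698 2.3384 0.0000 0.0000
32.6293 24.6657 14.7633 4.5727 0.0000 0.0000 0.0000
36.0058 28.8642 19.9839 8.9417 0.0000 0.0000 0.0000 0.0000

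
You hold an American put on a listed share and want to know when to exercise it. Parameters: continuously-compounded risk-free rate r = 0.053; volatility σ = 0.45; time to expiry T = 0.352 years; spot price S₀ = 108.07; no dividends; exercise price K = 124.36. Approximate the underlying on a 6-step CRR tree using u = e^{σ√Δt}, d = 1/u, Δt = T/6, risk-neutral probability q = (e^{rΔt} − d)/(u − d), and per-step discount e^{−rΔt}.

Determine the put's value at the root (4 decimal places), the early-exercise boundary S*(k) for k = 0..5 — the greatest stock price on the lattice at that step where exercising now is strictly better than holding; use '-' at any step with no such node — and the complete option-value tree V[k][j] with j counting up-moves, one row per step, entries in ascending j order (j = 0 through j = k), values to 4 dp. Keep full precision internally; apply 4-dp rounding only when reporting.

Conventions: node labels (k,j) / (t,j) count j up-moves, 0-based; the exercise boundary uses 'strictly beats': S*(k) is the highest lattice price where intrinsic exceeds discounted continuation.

Δt=0.05867  u=1.11516  d=0.89673  q=0.48704  discount=0.99690
step 6 (expiry): payoffs max(K−S,0) = 68.1662 54.4787 37.4574 16.2900 0.0000 0.0000 0.0000
step 5: (k=5,j=0): S=62.6649, K−S=61.6951, hold=61.3090 ⇒ V=61.6951 exercise | (k=5,j=1): S=77.9286, K−S=46.4314, hold=46.0453 ⇒ V=46.4314 exercise | (k=5,j=2): S=96.9101, K−S=27.4499, hold=27.0638 ⇒ V=27.4499 exercise | (k=5,j=3): S=120.5150, K−S=3.8450, hold=8.3302 ⇒ V=8.3302 continue | (k=5,j=4): S=149.8696, K−S=0.0000, hold=0.0000 ⇒ V=0.0000 continue | (k=5,j=5): S=186.3742, K−S=0.0000, hold=0.0000 ⇒ V=0.0000 continue  boundary S*=96.9101
step 4: (k=4,j=0): S=69.8813, K−S=54.4787, hold=54.0927 ⇒ V=54.4787 exercise | (k=4,j=1): S=86.9026, K−S=37.4574, hold=37.0713 ⇒ V=37.4574 exercise | (k=4,j=2): S=108.0700, K−S=16.2900, hold=18.0816 ⇒ V=18.0816 continue | (k=4,j=3): S=134.3932, K−S=0.0000, hold=4.2599 ⇒ V=4.2599 continue | (k=4,j=4): S=167.1281, K−S=0.0000, hold=0.0000 ⇒ V=0.0000 continue  boundary S*=86.9026
step 3: (k=3,j=0): S=77.9286, K−S=46.4314, hold=46.0453 ⇒ V=46.4314 exercise | (k=3,j=1): S=96.9101, K−S=27.4499, hold=27.9337 ⇒ V=27.9337 continue | (k=3,j=2): S=120.5150, K−S=3.8450, hold=11.3147 ⇒ V=11.3147 continue | (k=3,j=3): S=149.8696, K−S=0.0000, hold=2.1784 ⇒ V=2.1784 continue  boundary S*=77.9286
step 2: (k=2,j=0): S=86.9026, K−S=37.4574, hold=37.3062 ⇒ V=37.4574 exercise | (k=2,j=1): S=108.0700, K−S=16.2900, hold=19.7781 ⇒ V=19.7781 continue | (k=2,j=2): S=134.3932, K−S=0.0000, hold=6.8437 ⇒ V=6.8437 continue  boundary S*=86.9026
step 1: (k=1,j=0): S=96.9101, K−S=27.4499, hold=28.7574 ⇒ V=28.7574 continue | (k=1,j=1): S=120.5150, K−S=3.8450, hold=13.4367 ⇒ V=13.4367 continue  boundary S*=-
step 0: (k=0,j=0): S=108.0700, K−S=16.2900, hold=21.2295 ⇒ V=21.2295 continue  boundary S*=-

price = 21.2295
boundary = - - 86.9026 77.9286 86.9026 96.9101
tree:
21.2295
28.7574 13.4367
37.4574 19.7781 6.8437
46.4314 27.9337 11.3147 2.1784
54.4787 37.4574 18.0816 4.2599 0.0000
61.6951 46.4314 27.4499 8.3302 0.0000 0.0000
68.1662 54.4787 37.4574 16.2900 0.0000 0.0000 0.0000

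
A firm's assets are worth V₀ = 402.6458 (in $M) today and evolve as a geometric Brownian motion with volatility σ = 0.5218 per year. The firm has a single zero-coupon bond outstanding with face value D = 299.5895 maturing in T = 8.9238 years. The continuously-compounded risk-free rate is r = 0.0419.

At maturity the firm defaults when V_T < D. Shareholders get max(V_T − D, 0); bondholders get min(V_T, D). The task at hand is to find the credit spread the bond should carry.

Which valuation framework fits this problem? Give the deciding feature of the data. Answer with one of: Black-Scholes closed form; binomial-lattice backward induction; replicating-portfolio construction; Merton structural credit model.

framework: Merton structural credit model

Key observation: the asked-for credit quantity lives on the firm's capital structure — asset value, asset volatility, debt face 299.5895 — which is the structural model's domain.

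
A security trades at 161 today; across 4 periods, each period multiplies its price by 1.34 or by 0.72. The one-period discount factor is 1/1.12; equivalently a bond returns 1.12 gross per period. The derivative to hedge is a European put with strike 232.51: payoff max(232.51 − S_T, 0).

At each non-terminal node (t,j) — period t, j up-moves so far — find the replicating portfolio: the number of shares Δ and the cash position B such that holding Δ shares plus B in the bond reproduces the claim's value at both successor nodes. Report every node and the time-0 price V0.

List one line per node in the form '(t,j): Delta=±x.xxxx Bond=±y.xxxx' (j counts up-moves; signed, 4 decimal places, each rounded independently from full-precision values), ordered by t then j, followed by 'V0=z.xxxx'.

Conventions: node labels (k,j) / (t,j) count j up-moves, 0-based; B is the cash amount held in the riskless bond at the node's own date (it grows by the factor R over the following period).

Since d<R<u, set p* = (R−d)/(u−d) = 0.6452; price each node as the discounted p*-expectation of its children.
Payoffs at expiry: V(4,0)=189.2431, V(4,1)=151.9855, V(4,2)=82.6449, V(4,3)=0.0000, V(4,4)=0.0000
(3,0): S=60.0929. Δ = (V_up−V_dn)/(S_up−S_dn) = (151.9855−189.2431)/(80.5245−43.2669) = -1.0000. V = [p*·151.9855 + (1−p*)·189.2431]/1.12 = 147.5053. B = V − Δ·S = 207.5982.
(3,1): S=111.8396. Δ = (V_up−V_dn)/(S_up−S_dn) = (82.6449−151.9855)/(149.8651−80.5245) = -1.0000. V = [p*·82.6449 + (1−p*)·151.9855]/1.12 = 95.7586. B = V − Δ·S = 207.5982.
(3,2): S=208.1460. Δ = (V_up−V_dn)/(S_up−S_dn) = (0.0000−82.6449)/(278.9156−149.8651) = -0.6404. V = [p*·0.0000 + (1−p*)·82.6449]/1.12 = 26.1836. B = V − Δ·S = 159.4818.
(3,3): S=387.3827. Δ = (V_up−V_dn)/(S_up−S_dn) = (0.0000−0.0000)/(519.0929−278.9156) = 0.0000. V = [p*·0.0000 + (1−p*)·0.0000]/1.12 = 0.0000. B = V − Δ·S = 0.0000.
(2,0): S=83.4624. Δ = (V_up−V_dn)/(S_up−S_dn) = (95.7586−147.5053)/(111.8396−60.0929) = -1.0000. V = [p*·95.7586 + (1−p*)·147.5053]/1.12 = 101.8931. B = V − Δ·S = 185.3555.
(2,1): S=155.3328. Δ = (V_up−V_dn)/(S_up−S_dn) = (26.1836−95.7586)/(208.1460−111.8396) = -0.7224. V = [p*·26.1836 + (1−p*)·95.7586]/1.12 = 45.4210. B = V − Δ·S = 157.6387.
(2,2): S=289.0916. Δ = (V_up−V_dn)/(S_up−S_dn) = (0.0000−26.1836)/(387.3827−208.1460) = -0.1461. V = [p*·0.0000 + (1−p*)·26.1836]/1.12 = 8.2955. B = V − Δ·S = 50.5271.
(1,0): S=115.9200. Δ = (V_up−V_dn)/(S_up−S_dn) = (45.4210−101.8931)/(155.3328−83.4624) = -0.7858. V = [p*·45.4210 + (1−p*)·101.8931]/1.12 = 58.4460. B = V − Δ·S = 149.5301.
(1,1): S=215.7400. Δ = (V_up−V_dn)/(S_up−S_dn) = (8.2955−45.4210)/(289.0916−155.3328) = -0.2776. V = [p*·8.2955 + (1−p*)·45.4210]/1.12 = 19.1688. B = V − Δ·S = 79.0486.
(0,0): S=161.0000. Δ = (V_up−V_dn)/(S_up−S_dn) = (19.1688−58.4460)/(215.7400−115.9200) = -0.3935. V = [p*·19.1688 + (1−p*)·58.4460]/1.12 = 29.5588. B = V − Δ·S = 92.9091.
Check: Δ(0,0)·S0 + B(0,0) = 29.5588 = V0.

(0,0): Delta=-0.3935 Bond=92.9091
(1,0): Delta=-0.7858 Bond=149.5301
(1,1): Delta=-0.2776 Bond=79.0486
(2,0): Delta=-1.0000 Bond=185.3555
(2,1): Delta=-0.7224 Bond=157.6387
(2,2): Delta=-0.1461 Bond=50.5271
(3,0): Delta=-1.0000 Bond=207.5982
(3,1): Delta=-1.0000 Bond=207.5982
(3,2): Delta=-0.6404 Bond=159.4818
(3,3): Delta=0.0000 Bond=0.0000
V0=29.5588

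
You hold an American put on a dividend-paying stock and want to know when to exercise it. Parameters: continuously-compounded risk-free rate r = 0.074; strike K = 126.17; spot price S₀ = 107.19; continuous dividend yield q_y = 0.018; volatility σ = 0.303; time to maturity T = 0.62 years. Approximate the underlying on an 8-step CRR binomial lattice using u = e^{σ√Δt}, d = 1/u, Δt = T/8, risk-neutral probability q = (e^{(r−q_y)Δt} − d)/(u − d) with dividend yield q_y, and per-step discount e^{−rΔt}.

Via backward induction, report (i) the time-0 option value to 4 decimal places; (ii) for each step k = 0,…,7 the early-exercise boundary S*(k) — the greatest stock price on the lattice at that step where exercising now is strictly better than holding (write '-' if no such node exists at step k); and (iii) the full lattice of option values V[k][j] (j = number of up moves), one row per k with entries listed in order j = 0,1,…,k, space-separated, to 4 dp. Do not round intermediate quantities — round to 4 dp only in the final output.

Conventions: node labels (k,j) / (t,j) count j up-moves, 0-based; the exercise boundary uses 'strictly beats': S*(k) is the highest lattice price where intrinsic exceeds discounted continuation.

Δt=0.07750, u=1.08801, d=0.91911, q=0.50468, disc=e^(-rΔt)=0.99428
k=8 terminal: V=max(K-S,0) → 71.5833 61.5520 49.6772 35.6202 18.9800 0.0000 0.0000 0.0000 0.0000
k=7: j=0 S=59.3909 intr=66.7791 cont=66.1403 V=66.7791[EX]; j=1 S=70.3051 intr=55.8649 cont=55.2414 V=55.8649[EX]; j=2 S=83.2250 intr=42.9450 cont=42.3395 V=42.9450[EX]; j=3 S=98.5192 intr=27.6508 cont=27.0666 V=27.6508[EX]; j=4 S=116.6239 intr=9.5461 cont=9.3475 V=9.5461[EX]; j=5 S=138.0558 intr=0.0000 cont=0.0000 V=0.0000[hold]; j=6 S=163.4261 intr=0.0000 cont=0.0000 V=0.0000[hold]; j=7 S=193.4588 intr=0.0000 cont=0.0000 V=0.0000[hold]  S*(7)=116.6239
k=6: j=0 S=64.6180 intr=61.5520 cont=60.9206 V=61.5520[EX]; j=1 S=76.4928 intr=49.6772 cont=49.0623 V=49.6772[EX]; j=2 S=90.5498 intr=35.6202 cont=35.0249 V=35.6202[EX]; j=3 S=107.1900 intr=18.9800 cont=18.4079 V=18.9800[EX]; j=4 S=126.8882 intr=0.0000 cont=4.7014 V=4.7014[hold]; j=5 S=150.2063 intr=0.0000 cont=0.0000 V=0.0000[hold]; j=6 S=177.8095 intr=0.0000 cont=0.0000 V=0.0000[hold]  S*(6)=107.1900
k=5: j=0 S=70.3051 intr=55.8649 cont=55.2414 V=55.8649[EX]; j=1 S=83.2250 intr=42.9450 cont=42.3395 V=42.9450[EX]; j=2 S=98.5192 intr=27.6508 cont=27.0666 V=27.6508[EX]; j=3 S=116.6239 intr=9.5461 cont=11.7066 V=11.7066[hold]; j=4 S=138.0558 intr=0.0000 cont=2.3154 V=2.3154[hold]; j=5 S=163.4261 intr=0.0000 cont=0.0000 V=0.0000[hold]  S*(5)=98.5192
k=4: j=0 S=76.4928 intr=49.6772 cont=49.0623 V=49.6772[EX]; j=1 S=90.5498 intr=35.6202 cont=35.0249 V=35.6202[EX]; j=2 S=107.1900 intr=18.9800 cont=19.4920 V=19.4920[hold]; j=3 S=126.8882 intr=0.0000 cont=6.9272 V=6.9272[hold]; j=4 S=150.2063 intr=0.0000 cont=1.1403 V=1.1403[hold]  S*(4)=90.5498
k=3: j=0 S=83.2250 intr=42.9450 cont=42.3395 V=42.9450[EX]; j=1 S=98.5192 intr=27.6508 cont=27.3236 V=27.6508[EX]; j=2 S=116.6239 intr=9.5461 cont=13.0757 V=13.0757[hold]; j=3 S=138.0558 intr=0.0000 cont=3.9838 V=3.9838[hold]  S*(3)=98.5192
k=2: j=0 S=90.5498 intr=35.6202 cont=35.0249 V=35.6202[EX]; j=1 S=107.1900 intr=18.9800 cont=20.1790 V=20.1790[hold]; j=2 S=126.8882 intr=0.0000 cont=8.4387 V=8.4387[hold]  S*(2)=90.5498
k=1: j=0 S=98.5192 intr=27.6508 cont=27.6683 V=27.6683[hold]; j=1 S=116.6239 intr=9.5461 cont=14.1725 V=14.1725[hold]  S*(1)=-
k=0: j=0 S=107.1900 intr=18.9800 cont=20.7380 V=20.7380[hold]  S*(0)=-

price = 20.7380
boundary = - - 90.5498 98.5192 90.5498 98.5192 107.1900 116.6239
tree:
20.7380
27.6683 14.1725
35.6202 20.1790 8.4387
42.9450 27.6508 13.0757 3.9838
49.6772 35.6202 19.4920 6.9272 1.1403
55.8649 42.9450 27.6508 11.7066 2.3154 0.0000
61.5520 49.6772 35.6202 18.9800 4.7014 0.0000 0.0000
66.7791 55.8649 42.9450 27.6508 9.5461 0.0000 0.0000 0.0000
71.5833 61.5520 49.6772 35.6202 18.9800 0.0000 0.0000 0.0000 0.0000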